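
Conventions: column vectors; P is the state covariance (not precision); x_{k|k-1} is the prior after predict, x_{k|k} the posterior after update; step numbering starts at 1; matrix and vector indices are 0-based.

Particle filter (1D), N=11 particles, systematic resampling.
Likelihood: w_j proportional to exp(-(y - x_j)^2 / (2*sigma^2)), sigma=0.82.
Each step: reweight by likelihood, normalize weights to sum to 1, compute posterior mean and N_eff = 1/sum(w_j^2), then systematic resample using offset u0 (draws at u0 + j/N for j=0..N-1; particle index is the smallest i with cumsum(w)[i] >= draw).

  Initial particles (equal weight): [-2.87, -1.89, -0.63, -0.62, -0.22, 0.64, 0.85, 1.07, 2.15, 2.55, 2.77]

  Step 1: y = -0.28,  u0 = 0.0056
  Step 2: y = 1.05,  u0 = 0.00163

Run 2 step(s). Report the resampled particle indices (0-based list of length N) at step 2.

step 1: w=[0.0016, 0.0349, 0.2187, 0.2198, 0.2389, 0.1277, 0.0927, 0.0618, 0.0030, 0.0006, 0.0002]  mean=-0.1620  Neff=5.4583  idx=[1, 2, 2, 3, 3, 3, 4, 4, 5, 5, 6]
step 2: w=[0.0004, 0.0309, 0.0309, 0.0317, 0.0317, 0.0317, 0.0761, 0.0761, 0.2227, 0.2227, 0.2450]  mean=0.3611  Neff=5.6907  idx=[1, 3, 6, 7, 8, 8, 9, 9, 9, 10, 10]

resampled_idx = [1, 3, 6, 7, 8, 8, 9, 9, 9, 10, 10]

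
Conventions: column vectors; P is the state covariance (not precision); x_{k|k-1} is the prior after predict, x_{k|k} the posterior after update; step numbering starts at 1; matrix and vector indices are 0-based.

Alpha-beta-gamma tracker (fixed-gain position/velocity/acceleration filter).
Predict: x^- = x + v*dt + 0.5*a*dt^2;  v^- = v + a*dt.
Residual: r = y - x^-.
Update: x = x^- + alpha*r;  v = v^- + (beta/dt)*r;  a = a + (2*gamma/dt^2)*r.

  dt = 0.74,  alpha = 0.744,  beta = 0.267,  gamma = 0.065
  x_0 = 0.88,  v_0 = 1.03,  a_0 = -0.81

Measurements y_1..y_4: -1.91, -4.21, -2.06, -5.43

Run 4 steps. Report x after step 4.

step 1: x_pred=1.4204  r=-3.3304  x^+=-1.0574  v^+=-0.7711  a^+=-1.6006
step 2: x_pred=-2.0662  r=-2.1438  x^+=-3.6612  v^+=-2.7290  a^+=-2.1096
step 3: x_pred=-6.2583  r=4.1983  x^+=-3.1348  v^+=-2.7753  a^+=-1.1129
step 4: x_pred=-5.4932  r=0.0632  x^+=-5.4462  v^+=-3.5761  a^+=-1.0979

x_post = -5.4462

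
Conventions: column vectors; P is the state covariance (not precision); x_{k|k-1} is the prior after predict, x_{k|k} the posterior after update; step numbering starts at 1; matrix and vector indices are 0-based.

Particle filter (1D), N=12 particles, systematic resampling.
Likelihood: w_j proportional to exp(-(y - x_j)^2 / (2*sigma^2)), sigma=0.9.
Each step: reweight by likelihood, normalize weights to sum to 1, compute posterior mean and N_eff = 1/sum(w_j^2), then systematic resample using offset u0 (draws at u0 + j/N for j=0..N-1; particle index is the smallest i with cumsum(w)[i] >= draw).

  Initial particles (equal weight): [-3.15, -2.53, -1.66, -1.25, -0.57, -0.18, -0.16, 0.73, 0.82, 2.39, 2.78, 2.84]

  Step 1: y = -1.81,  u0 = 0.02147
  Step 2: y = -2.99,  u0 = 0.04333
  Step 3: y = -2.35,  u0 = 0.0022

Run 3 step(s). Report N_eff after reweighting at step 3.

N_eff = 11.5340

step 1: w=[0.0900, 0.1981, 0.2690, 0.2247, 0.1056, 0.0529, 0.0508, 0.0051, 0.0038, 0.0000, 0.0000, 0.0000]  mean=-1.5831  Neff=5.3545  idx=[0, 1, 1, 1, 2, 2, 2, 3, 3, 3, 4, 5]
step 2: w=[0.1922, 0.1714, 0.1714, 0.1714, 0.0655, 0.0655, 0.0655, 0.0301, 0.0301, 0.0301, 0.0053, 0.0015]  mean=-2.3486  Neff=7.1088  idx=[0, 0, 1, 1, 2, 2, 3, 3, 4, 5, 6, 8]
step 3: w=[0.0678, 0.0678, 0.0986, 0.0986, 0.0986, 0.0986, 0.0986, 0.0986, 0.0750, 0.0750, 0.0750, 0.0477]  mean=-2.3573  Neff=11.5340  idx=[0, 1, 2, 3, 4, 4, 5, 6, 7, 8, 9, 10]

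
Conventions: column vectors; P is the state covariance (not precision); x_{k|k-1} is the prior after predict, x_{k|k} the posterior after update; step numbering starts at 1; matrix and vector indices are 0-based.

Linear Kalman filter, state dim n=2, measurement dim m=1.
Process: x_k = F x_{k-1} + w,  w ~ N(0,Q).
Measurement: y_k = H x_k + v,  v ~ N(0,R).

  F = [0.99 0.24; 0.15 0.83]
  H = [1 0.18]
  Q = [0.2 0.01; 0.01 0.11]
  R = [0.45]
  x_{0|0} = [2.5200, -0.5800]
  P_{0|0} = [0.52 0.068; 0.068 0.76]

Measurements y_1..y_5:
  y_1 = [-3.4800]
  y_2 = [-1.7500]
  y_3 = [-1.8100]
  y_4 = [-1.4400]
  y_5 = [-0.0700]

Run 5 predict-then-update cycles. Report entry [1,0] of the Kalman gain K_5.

K[1,0] = 0.2139

step 1: x^-=[2.3556, -0.1034]  P^-=[0.7857 0.2969; 0.2969 0.6622]  S=[1.3641]  K=[0.6152; 0.3051]  nu=[-5.8170]  x^+=[-1.2230, -1.8779]  P^+=[0.2695 0.0409; 0.0409 0.5353]
step 2: x^-=[-1.6615, -1.7421]  P^-=[0.5144 0.1917; 0.1917 0.4950]  S=[1.0495]  K=[0.5230; 0.2676]  nu=[0.2251]  x^+=[-1.5438, -1.6819]  P^+=[0.2273 0.0449; 0.0449 0.4198]
step 3: x^-=[-1.9320, -1.6275]  P^-=[0.4683 0.1659; 0.1659 0.4155]  S=[0.9914]  K=[0.5024; 0.2427]  nu=[0.4149]  x^+=[-1.7235, -1.5268]  P^+=[0.2180 0.0449; 0.0449 0.3571]
step 4: x^-=[-2.0727, -1.5258]  P^-=[0.4556 0.1521; 0.1521 0.3721]  S=[0.9724]  K=[0.4967; 0.2253]  nu=[0.9074]  x^+=[-1.6221, -1.3214]  P^+=[0.2157 0.0433; 0.0433 0.3228]
step 5: x^-=[-1.9230, -1.3401]  P^-=[0.4506 0.1434; 0.1434 0.3480]  S=[0.9635]  K=[0.4944; 0.2139]  nu=[2.0942]  x^+=[-0.8875, -0.8922]  P^+=[0.2150 0.0415; 0.0415 0.3039]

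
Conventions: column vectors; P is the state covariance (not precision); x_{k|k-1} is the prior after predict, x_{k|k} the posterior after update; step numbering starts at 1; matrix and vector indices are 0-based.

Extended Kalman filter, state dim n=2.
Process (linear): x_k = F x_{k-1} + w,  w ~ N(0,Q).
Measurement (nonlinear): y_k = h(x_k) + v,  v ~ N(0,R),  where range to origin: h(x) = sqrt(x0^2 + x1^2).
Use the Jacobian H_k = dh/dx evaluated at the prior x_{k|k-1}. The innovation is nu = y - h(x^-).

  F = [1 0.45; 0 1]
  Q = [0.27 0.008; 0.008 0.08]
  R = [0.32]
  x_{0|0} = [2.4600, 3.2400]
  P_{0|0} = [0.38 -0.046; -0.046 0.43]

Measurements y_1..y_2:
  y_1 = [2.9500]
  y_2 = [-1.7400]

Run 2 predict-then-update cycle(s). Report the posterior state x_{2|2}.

x_post = [0.2143, 0.5478]

step 1: x^-=[3.9180, 3.2400]  P^-=[0.6957 0.1555; 0.1555 0.5100]  H_jac=[0.7706 0.6373]  S=[1.0930]  K=[0.5812; 0.4070]  nu=[-2.1341]  x^+=[2.6777, 2.3714]  P^+=[0.3265 -0.1030; -0.1030 0.3290]
step 2: x^-=[3.7449, 2.3714]  P^-=[0.5704 0.0530; 0.0530 0.4090]  H_jac=[0.8449 0.5350]  S=[0.8921]  K=[0.5720; 0.2954]  nu=[-6.1726]  x^+=[0.2143, 0.5478]  P^+=[0.2785 -0.0978; -0.0978 0.3311]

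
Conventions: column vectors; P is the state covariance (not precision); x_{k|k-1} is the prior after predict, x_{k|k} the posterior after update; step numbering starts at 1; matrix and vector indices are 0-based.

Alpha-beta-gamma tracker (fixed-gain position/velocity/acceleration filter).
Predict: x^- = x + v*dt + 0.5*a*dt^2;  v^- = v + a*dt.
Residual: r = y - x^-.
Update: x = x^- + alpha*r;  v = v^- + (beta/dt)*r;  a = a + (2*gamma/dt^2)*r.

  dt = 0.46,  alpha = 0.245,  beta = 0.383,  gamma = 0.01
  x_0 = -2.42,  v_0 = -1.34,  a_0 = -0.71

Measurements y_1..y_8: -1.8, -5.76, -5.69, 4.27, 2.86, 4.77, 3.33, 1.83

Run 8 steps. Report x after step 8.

x_post = 8.3643

step 1: x_pred=-3.1115  r=1.3115  x^+=-2.7902  v^+=-0.5746  a^+=-0.5860
step 2: x_pred=-3.1165  r=-2.6435  x^+=-3.7642  v^+=-3.0452  a^+=-0.8359
step 3: x_pred=-5.2534  r=-0.4366  x^+=-5.3604  v^+=-3.7932  a^+=-0.8772
step 4: x_pred=-7.1980  r=11.4680  x^+=-4.3884  v^+=5.3517  a^+=0.2068
step 5: x_pred=-1.9047  r=4.7647  x^+=-0.7374  v^+=9.4140  a^+=0.6571
step 6: x_pred=3.6626  r=1.1074  x^+=3.9339  v^+=10.6383  a^+=0.7618
step 7: x_pred=8.9081  r=-5.5781  x^+=7.5415  v^+=6.3443  a^+=0.2346
step 8: x_pred=10.4847  r=-8.6547  x^+=8.3643  v^+=-0.7537  a^+=-0.5835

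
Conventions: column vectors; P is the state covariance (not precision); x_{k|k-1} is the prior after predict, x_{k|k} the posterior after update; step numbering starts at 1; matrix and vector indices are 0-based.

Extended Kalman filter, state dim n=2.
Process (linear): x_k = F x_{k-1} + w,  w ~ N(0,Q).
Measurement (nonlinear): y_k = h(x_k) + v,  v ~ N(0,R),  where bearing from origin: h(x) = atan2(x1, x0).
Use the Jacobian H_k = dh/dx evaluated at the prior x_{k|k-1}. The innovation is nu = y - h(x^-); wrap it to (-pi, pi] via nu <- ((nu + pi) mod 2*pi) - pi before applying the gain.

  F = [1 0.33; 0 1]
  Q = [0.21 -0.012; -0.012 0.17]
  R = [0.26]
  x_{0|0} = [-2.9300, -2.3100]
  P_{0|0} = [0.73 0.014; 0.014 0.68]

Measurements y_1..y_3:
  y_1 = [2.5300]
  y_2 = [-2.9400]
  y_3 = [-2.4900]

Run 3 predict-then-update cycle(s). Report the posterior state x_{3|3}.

step 1: x^-=[-3.6923, -2.3100]  P^-=[1.0233 0.2264; 0.2264 0.8500]  H_jac=[0.1218 -0.1946]  S=[0.2966]  K=[0.2715; -0.4648]  nu=[-1.1706]  x^+=[-4.0102, -1.7659]  P^+=[1.0014 0.2638; 0.2638 0.7859]
step 2: x^-=[-4.5929, -1.7659]  P^-=[1.4711 0.5112; 0.5112 0.9559]  H_jac=[0.0729 -0.1897]  S=[0.2881]  K=[0.0358; -0.5000]  nu=[-0.1655]  x^+=[-4.5988, -1.6832]  P^+=[1.4708 0.5164; 0.5164 0.8839]
step 3: x^-=[-5.1543, -1.6832]  P^-=[2.1178 0.7960; 0.7960 1.0539]  H_jac=[0.0573 -0.1753]  S=[0.2834]  K=[-0.0646; -0.4912]  nu=[0.3360]  x^+=[-5.1760, -1.8482]  P^+=[2.1166 0.7870; 0.7870 0.9855]

x_post = [-5.1760, -1.8482]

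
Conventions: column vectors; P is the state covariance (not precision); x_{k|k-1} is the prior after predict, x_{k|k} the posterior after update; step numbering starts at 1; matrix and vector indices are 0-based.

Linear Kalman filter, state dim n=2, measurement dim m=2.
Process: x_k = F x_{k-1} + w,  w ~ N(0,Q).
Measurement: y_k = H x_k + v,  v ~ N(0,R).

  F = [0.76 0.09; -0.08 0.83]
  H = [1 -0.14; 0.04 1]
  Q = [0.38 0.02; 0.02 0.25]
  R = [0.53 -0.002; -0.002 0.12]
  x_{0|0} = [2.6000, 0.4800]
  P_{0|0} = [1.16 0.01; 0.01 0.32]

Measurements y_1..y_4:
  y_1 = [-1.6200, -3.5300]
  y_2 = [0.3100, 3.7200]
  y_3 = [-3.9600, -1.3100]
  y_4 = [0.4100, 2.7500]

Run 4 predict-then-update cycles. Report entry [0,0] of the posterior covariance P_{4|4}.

step 1: x^-=[2.0192, 0.1904]  P^-=[1.0540 -0.0204; -0.0204 0.4765]  S=[1.5990 -0.0468; -0.0468 0.5966]  K=[0.6635 0.0886; -0.0312 0.7950]  nu=[-3.6125, -3.8012]  x^+=[-0.7145, -2.7187]  P^+=[0.3508 -0.0047; -0.0047 0.0956]
step 2: x^-=[-0.7877, -2.1993]  P^-=[0.5828 0.0029; 0.0029 0.3188]  S=[1.1182 -0.0205; -0.0205 0.4399]  K=[0.5223 0.0838; -0.0241 0.7237]  nu=[0.7898, 5.9508]  x^+=[0.1235, 2.0884]  P^+=[0.2764 -0.0020; -0.0020 0.0870]
step 3: x^-=[0.2818, 1.7235]  P^-=[0.5401 0.0084; 0.0084 0.3120]  S=[1.0738 -0.0157; -0.0157 0.4335]  K=[0.5031 0.0875; -0.0223 0.7196]  nu=[-4.0006, -3.0448]  x^+=[-1.9973, -0.3783]  P^+=[0.2663 -0.0012; -0.0012 0.0864]
step 4: x^-=[-1.5520, -0.1542]  P^-=[0.5344 0.0095; 0.0095 0.3114]  S=[1.0678 -0.0147; -0.0147 0.4330]  K=[0.5004 0.0884; -0.0220 0.7193]  nu=[1.9404, 2.9663]  x^+=[-0.3187, 1.9368]  P^+=[0.2649 -0.0010; -0.0010 0.0864]

P_post[0,0] = 0.2649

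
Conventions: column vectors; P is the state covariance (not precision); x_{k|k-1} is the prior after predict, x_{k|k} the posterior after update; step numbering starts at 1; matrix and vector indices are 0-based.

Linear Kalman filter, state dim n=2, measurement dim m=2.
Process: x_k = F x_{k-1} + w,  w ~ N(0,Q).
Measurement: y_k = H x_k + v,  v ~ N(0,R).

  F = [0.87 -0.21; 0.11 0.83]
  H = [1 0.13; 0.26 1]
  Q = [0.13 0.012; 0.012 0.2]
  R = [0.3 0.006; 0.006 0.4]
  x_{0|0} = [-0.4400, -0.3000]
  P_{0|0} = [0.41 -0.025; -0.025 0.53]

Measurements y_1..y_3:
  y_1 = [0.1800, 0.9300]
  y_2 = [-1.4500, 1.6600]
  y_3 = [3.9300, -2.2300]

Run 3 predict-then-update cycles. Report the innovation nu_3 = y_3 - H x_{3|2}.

innov = [4.7669, -2.7830]

step 1: x^-=[-0.3198, -0.2974]  P^-=[0.4728 -0.0586; -0.0586 0.5655]  S=[0.7672 0.1419; 0.1419 0.9670]  K=[0.6107 -0.0231; -0.0882 0.5820]  nu=[0.5385, 1.3105]  x^+=[-0.0212, 0.4178]  P^+=[0.1902 -0.0550; -0.0550 0.2466]
step 2: x^-=[-0.1062, 0.3445]  P^-=[0.3050 -0.0512; -0.0512 0.3621]  S=[0.5978 0.0794; 0.0794 0.7561]  K=[0.5011 -0.0155; -0.0692 0.4686]  nu=[-1.3886, 1.3431]  x^+=[-0.8228, 1.0699]  P^+=[0.1559 -0.0437; -0.0437 0.1984]
step 3: x^-=[-0.9406, 0.7975]  P^-=[0.2727 -0.0382; -0.0382 0.3306]  S=[0.5684 0.0804; 0.0804 0.7291]  K=[0.4721 -0.0072; -0.0547 0.4458]  nu=[4.7669, -2.7830]  x^+=[1.3301, -0.7037]  P^+=[0.1466 -0.0382; -0.0382 0.1879]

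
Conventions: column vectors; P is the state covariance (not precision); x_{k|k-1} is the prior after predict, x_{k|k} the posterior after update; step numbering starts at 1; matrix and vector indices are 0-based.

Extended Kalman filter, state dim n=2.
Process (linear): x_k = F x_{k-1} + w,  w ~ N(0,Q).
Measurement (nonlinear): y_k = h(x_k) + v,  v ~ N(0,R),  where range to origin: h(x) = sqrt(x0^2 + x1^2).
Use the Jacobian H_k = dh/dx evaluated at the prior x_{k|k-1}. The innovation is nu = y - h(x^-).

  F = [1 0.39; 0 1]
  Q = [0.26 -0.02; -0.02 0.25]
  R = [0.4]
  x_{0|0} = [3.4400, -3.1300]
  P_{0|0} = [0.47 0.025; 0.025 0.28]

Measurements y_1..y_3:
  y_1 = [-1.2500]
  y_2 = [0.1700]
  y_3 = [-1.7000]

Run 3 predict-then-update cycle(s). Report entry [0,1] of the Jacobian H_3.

H_jac[0,1] = -0.9982

step 1: x^-=[2.2193, -3.1300]  P^-=[0.7921 0.1142; 0.1142 0.5300]  H_jac=[0.5784 -0.8158]  S=[0.9099]  K=[0.4011; -0.4026]  nu=[-5.0870]  x^+=[0.1788, -1.0822]  P^+=[0.6457 0.2611; 0.2611 0.3825]
step 2: x^-=[-0.2432, -1.0822]  P^-=[1.1675 0.3903; 0.3903 0.6325]  H_jac=[-0.2193 -0.9757]  S=[1.2253]  K=[-0.5198; -0.5735]  nu=[-0.9392]  x^+=[0.2449, -0.5435]  P^+=[0.8365 0.0251; 0.0251 0.2295]
step 3: x^-=[0.0329, -0.5435]  P^-=[1.1510 0.0946; 0.0946 0.4795]  H_jac=[0.0605 -0.9982]  S=[0.8705]  K=[-0.0285; -0.5432]  nu=[-2.2445]  x^+=[0.0968, 0.6758]  P^+=[1.1503 0.0811; 0.0811 0.2226]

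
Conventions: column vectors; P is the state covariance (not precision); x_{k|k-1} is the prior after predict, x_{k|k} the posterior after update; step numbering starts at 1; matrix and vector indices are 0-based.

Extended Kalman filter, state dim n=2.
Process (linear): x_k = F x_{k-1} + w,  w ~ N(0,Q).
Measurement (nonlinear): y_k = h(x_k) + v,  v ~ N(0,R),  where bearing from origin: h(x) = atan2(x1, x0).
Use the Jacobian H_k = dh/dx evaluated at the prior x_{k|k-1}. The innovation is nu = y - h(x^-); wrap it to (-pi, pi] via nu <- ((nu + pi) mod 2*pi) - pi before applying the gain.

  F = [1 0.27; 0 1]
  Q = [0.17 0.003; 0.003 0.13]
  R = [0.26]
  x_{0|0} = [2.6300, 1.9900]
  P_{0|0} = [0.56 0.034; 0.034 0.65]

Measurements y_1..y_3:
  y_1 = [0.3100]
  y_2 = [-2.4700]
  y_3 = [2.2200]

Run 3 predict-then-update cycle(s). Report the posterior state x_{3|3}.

step 1: x^-=[3.1673, 1.9900]  P^-=[0.7957 0.2125; 0.2125 0.7800]  H_jac=[-0.1422 0.2264]  S=[0.3024]  K=[-0.2152; 0.4840]  nu=[-0.2510]  x^+=[3.2213, 1.8685]  P^+=[0.7817 0.2440; 0.2440 0.7092]
step 2: x^-=[3.7258, 1.8685]  P^-=[1.1352 0.4385; 0.4385 0.8392]  H_jac=[-0.1076 0.2145]  S=[0.2915]  K=[-0.0963; 0.4556]  nu=[-2.9349]  x^+=[4.0083, 0.5314]  P^+=[1.1325 0.4513; 0.4513 0.7787]
step 3: x^-=[4.1518, 0.5314]  P^-=[1.6029 0.6645; 0.6645 0.9087]  H_jac=[-0.0303 0.2370]  S=[0.3030]  K=[0.3593; 0.6443]  nu=[2.0927]  x^+=[4.9037, 1.8796]  P^+=[1.5638 0.5944; 0.5944 0.7829]

x_post = [4.9037, 1.8796]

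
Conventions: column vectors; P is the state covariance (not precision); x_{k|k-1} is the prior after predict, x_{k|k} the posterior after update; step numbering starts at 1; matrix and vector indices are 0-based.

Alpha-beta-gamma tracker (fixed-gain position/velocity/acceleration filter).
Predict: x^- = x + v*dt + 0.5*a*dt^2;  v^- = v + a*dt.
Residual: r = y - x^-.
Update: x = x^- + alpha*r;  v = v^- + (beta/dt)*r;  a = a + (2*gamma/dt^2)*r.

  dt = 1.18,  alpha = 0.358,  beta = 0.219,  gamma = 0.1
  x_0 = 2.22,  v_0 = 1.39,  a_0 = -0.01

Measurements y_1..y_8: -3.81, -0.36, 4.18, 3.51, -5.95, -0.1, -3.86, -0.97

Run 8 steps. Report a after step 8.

a_post = 0.6507

step 1: x_pred=3.8532  r=-7.6632  x^+=1.1098  v^+=-0.0440  a^+=-1.1107
step 2: x_pred=0.2845  r=-0.6445  x^+=0.0538  v^+=-1.4743  a^+=-1.2033
step 3: x_pred=-2.5236  r=6.7036  x^+=-0.1237  v^+=-1.6501  a^+=-0.2404
step 4: x_pred=-2.2382  r=5.7482  x^+=-0.1803  v^+=-0.8669  a^+=0.5852
step 5: x_pred=-0.7959  r=-5.1541  x^+=-2.6411  v^+=-1.1329  a^+=-0.1551
step 6: x_pred=-4.0859  r=3.9859  x^+=-2.6589  v^+=-0.5762  a^+=0.4174
step 7: x_pred=-3.0482  r=-0.8118  x^+=-3.3388  v^+=-0.2343  a^+=0.3008
step 8: x_pred=-3.4058  r=2.4358  x^+=-2.5338  v^+=0.5728  a^+=0.6507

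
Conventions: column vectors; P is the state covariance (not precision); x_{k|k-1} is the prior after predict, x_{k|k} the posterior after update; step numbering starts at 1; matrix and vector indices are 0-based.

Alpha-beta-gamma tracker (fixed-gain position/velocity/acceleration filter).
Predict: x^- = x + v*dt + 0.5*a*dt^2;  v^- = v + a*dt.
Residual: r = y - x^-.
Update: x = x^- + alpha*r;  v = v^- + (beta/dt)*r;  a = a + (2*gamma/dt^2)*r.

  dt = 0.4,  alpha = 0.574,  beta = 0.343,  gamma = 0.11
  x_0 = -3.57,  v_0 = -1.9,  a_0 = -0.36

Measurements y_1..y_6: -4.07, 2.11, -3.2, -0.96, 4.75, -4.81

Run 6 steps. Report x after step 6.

x_post = 0.0395

step 1: x_pred=-4.3588  r=0.2888  x^+=-4.1930  v^+=-1.7964  a^+=0.0371
step 2: x_pred=-4.9086  r=7.0186  x^+=-0.8799  v^+=4.2369  a^+=9.6877
step 3: x_pred=1.5899  r=-4.7899  x^+=-1.1595  v^+=4.0047  a^+=3.1016
step 4: x_pred=0.6905  r=-1.6505  x^+=-0.2569  v^+=3.8300  a^+=0.8322
step 5: x_pred=1.3417  r=3.4083  x^+=3.2981  v^+=7.0855  a^+=5.5186
step 6: x_pred=6.5738  r=-11.3838  x^+=0.0395  v^+=-0.4686  a^+=-10.1341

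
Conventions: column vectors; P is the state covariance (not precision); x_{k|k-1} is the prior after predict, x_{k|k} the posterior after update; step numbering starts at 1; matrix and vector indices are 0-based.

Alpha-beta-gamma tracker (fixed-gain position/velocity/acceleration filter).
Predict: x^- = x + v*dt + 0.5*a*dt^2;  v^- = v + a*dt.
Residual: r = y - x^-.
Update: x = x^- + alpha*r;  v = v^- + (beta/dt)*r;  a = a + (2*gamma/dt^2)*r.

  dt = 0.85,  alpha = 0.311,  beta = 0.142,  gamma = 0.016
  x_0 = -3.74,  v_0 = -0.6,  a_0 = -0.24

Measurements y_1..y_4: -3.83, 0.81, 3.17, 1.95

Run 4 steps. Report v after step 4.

step 1: x_pred=-4.3367  r=0.5067  x^+=-4.1791  v^+=-0.7194  a^+=-0.2176
step 2: x_pred=-4.8692  r=5.6792  x^+=-3.1029  v^+=0.0445  a^+=0.0340
step 3: x_pred=-3.0529  r=6.2229  x^+=-1.1176  v^+=1.1129  a^+=0.3096
step 4: x_pred=-0.0597  r=2.0097  x^+=0.5653  v^+=1.7118  a^+=0.3986

v_post = 1.7118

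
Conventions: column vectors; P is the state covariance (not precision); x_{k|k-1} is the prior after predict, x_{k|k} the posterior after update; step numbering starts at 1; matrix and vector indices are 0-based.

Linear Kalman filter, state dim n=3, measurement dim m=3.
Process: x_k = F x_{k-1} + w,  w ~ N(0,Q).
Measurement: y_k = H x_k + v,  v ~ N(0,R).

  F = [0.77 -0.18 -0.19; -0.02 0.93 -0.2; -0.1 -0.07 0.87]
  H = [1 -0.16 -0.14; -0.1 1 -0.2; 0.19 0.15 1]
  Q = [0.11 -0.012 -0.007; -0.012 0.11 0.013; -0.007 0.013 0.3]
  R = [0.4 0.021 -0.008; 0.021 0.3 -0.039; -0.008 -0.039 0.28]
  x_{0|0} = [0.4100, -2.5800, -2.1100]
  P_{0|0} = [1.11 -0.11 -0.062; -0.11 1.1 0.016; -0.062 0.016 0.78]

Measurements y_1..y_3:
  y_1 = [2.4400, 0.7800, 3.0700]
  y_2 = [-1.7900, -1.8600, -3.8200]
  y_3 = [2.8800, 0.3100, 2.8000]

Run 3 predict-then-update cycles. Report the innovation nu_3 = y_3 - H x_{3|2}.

step 1: x^-=[1.1810, -1.9856, -1.6961]  P^-=[0.8816 -0.2557 -0.2486; -0.2557 1.0907 -0.1690; -0.2486 -0.1690 0.9142]  S=[1.4713 -0.4114 -0.2366; -0.4114 1.5449 -0.2494; -0.2366 -0.2494 1.0908]  K=[0.6520 -0.0121 0.0292; -0.0489 0.7494 0.1112; -0.1641 -0.1418 0.7035]  nu=[0.7038, 2.5445, 4.8396]  x^+=[1.7503, 0.4249, 1.2324]  P^+=[0.2574 0.0248 -0.0492; 0.0248 0.2150 -0.0347; -0.0492 -0.0347 0.2184]
step 2: x^-=[1.0371, 0.1136, 0.8674]  P^-=[0.2826 -0.0135 -0.0900; -0.0135 0.3164 -0.0694; -0.0900 -0.0694 0.4821]  S=[0.7266 -0.0339 -0.1061; -0.0339 0.6653 -0.1506; -0.1061 -0.1506 0.7236]  K=[0.4092 -0.0140 0.0041; -0.0414 0.5113 0.0665; -0.1208 -0.1088 0.5878]  nu=[-2.6875, -1.6964, -4.9015]  x^+=[-0.0588, -0.9684, -1.5048]  P^+=[0.1607 0.0135 -0.0342; 0.0135 0.1462 -0.0255; -0.0342 -0.0255 0.1801]
step 3: x^-=[0.4149, -0.5985, -1.2355]  P^-=[0.2211 -0.0137 -0.0677; -0.0137 0.2524 -0.0498; -0.0677 -0.0498 0.4479]  S=[0.6574 -0.0249 -0.0932; -0.0249 0.5925 -0.1363; -0.0932 -0.1363 0.7001]  K=[0.3536 -0.0220 0.0032; -0.0455 0.4575 0.0622; -0.1079 -0.0955 0.5777]  nu=[2.1964, 0.7029, 4.0464]  x^+=[1.1892, -0.1251, 0.7983]  P^+=[0.1384 0.0088 -0.0287; 0.0088 0.1305 -0.0213; -0.0287 -0.0213 0.1750]

innov = [2.1964, 0.7029, 4.0464]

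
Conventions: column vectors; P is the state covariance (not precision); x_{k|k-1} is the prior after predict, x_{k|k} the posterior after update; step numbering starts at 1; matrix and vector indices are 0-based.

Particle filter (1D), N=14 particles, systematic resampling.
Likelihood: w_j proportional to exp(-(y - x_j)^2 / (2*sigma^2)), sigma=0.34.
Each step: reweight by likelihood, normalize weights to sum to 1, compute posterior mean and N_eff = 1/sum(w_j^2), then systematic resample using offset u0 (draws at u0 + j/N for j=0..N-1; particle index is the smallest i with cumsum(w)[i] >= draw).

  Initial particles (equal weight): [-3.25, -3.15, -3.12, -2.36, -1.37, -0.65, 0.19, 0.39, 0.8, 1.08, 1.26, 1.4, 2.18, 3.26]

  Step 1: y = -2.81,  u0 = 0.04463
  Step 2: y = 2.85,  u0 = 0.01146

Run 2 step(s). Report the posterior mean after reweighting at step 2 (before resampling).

post_mean = -2.3600

step 1: w=[0.2046, 0.2867, 0.3119, 0.1968, 0.0001, 0.0000, 0.0000, 0.0000, 0.0000, 0.0000, 0.0000, 0.0000, 0.0000, 0.0000]  mean=-3.0055  Neff=3.8457  idx=[0, 0, 0, 1, 1, 1, 1, 2, 2, 2, 2, 3, 3, 3]
step 2: w=[0.0000, 0.0000, 0.0000, 0.0000, 0.0000, 0.0000, 0.0000, 0.0000, 0.0000, 0.0000, 0.0000, 0.3333, 0.3333, 0.3333]  mean=-2.3600  Neff=3.0000  idx=[11, 11, 11, 11, 11, 12, 12, 12, 12, 12, 13, 13, 13, 13]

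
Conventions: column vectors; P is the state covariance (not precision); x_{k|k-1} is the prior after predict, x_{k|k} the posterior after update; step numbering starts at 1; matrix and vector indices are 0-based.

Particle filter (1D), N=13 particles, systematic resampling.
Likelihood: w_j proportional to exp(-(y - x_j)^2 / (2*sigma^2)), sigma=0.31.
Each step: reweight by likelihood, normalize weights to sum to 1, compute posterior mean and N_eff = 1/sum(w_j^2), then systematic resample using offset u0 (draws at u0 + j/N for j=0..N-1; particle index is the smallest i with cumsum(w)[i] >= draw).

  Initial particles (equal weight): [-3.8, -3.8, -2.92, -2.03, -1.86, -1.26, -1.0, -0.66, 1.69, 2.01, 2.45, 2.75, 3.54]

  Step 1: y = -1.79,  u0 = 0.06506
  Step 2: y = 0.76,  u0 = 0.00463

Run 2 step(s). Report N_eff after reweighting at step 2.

N_eff = 1.0120

step 1: w=[0.0000, 0.0000, 0.0007, 0.3725, 0.4900, 0.1166, 0.0195, 0.0007, 0.0000, 0.0000, 0.0000, 0.0000, 0.0000]  mean=-1.8365  Neff=2.5452  idx=[3, 3, 3, 3, 3, 4, 4, 4, 4, 4, 4, 5, 6]
step 2: w=[0.0000, 0.0000, 0.0000, 0.0000, 0.0000, 0.0000, 0.0000, 0.0000, 0.0000, 0.0000, 0.0000, 0.0060, 0.9940]  mean=-1.0016  Neff=1.0120  idx=[11, 12, 12, 12, 12, 12, 12, 12, 12, 12, 12, 12, 12]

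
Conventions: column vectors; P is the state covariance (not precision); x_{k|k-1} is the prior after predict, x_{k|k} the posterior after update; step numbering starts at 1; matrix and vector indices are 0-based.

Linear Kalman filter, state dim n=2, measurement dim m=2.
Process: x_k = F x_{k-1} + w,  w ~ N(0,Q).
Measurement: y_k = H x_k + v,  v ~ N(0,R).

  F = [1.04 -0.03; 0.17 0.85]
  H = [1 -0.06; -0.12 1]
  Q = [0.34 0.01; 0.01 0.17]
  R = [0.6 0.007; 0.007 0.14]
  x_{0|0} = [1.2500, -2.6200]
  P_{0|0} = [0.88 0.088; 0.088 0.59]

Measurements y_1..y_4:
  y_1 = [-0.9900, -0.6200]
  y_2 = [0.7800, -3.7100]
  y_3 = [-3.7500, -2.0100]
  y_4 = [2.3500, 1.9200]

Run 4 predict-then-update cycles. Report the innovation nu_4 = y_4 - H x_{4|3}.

step 1: x^-=[1.3786, -2.0145]  P^-=[1.2868 0.2279; 0.2279 0.6471]  S=[1.8618 0.0433; 0.0433 0.7510]  K=[0.6825 0.0585; 0.0825 0.8206]  nu=[-2.4895, 1.5599]  x^+=[-0.2291, -0.9398]  P^+=[0.4136 0.0626; 0.0626 0.1230]
step 2: x^-=[-0.2101, -0.8378]  P^-=[0.7836 0.1350; 0.1350 0.2889]  S=[1.3684 0.0316; 0.0316 0.4078]  K=[0.5654 0.0567; 0.0707 0.6633]  nu=[0.9398, -2.8974]  x^+=[0.1571, -2.6931]  P^+=[0.3428 0.0530; 0.0530 0.0997]
step 3: x^-=[0.2442, -2.2624]  P^-=[0.7076 0.1147; 0.1147 0.2673]  S=[1.2948 0.0216; 0.0216 0.3899]  K=[0.5404 0.0465; 0.0654 0.6465]  nu=[-4.1299, 0.2817]  x^+=[-1.9745, -2.3505]  P^+=[0.3275 0.0496; 0.0496 0.0969]
step 4: x^-=[-1.9830, -2.3336]  P^-=[0.6913 0.1090; 0.1090 0.2638]  S=[1.2791 0.0180; 0.0180 0.3876]  K=[0.5347 0.0424; 0.0638 0.6439]  nu=[4.1930, 4.0156]  x^+=[0.4292, 0.5196]  P^+=[0.3240 0.0486; 0.0486 0.0964]

innov = [4.1930, 4.0156]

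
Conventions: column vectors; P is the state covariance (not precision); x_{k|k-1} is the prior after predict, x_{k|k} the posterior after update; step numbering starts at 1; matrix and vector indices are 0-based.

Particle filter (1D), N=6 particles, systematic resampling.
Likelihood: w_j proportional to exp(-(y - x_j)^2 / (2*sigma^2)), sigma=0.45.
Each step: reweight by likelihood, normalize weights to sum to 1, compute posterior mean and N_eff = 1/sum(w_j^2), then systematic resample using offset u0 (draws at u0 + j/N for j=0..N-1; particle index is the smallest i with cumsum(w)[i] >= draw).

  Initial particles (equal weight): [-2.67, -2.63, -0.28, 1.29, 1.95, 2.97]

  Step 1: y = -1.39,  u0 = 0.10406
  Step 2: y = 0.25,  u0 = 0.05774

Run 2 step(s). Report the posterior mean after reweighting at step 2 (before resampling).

step 1: w=[0.1996, 0.2560, 0.5444, 0.0000, 0.0000, 0.0000]  mean=-1.3587  Neff=2.4893  idx=[0, 1, 1, 2, 2, 2]
step 2: w=[0.0000, 0.0000, 0.0000, 0.3333, 0.3333, 0.3333]  mean=-0.2800  Neff=3.0000  idx=[3, 3, 4, 4, 5, 5]

post_mean = -0.2800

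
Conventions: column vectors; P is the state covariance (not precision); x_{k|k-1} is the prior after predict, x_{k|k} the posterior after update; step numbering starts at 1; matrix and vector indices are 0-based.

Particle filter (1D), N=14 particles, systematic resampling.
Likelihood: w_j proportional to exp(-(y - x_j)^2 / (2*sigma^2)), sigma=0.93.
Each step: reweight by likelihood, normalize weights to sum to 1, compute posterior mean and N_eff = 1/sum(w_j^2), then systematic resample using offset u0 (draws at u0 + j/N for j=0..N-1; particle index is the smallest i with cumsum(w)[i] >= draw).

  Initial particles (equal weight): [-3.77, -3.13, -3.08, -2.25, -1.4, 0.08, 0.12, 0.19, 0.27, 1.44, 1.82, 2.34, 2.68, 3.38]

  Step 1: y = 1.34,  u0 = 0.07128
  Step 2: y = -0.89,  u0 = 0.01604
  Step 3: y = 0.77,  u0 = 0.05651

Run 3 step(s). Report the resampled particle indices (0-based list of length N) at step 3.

step 1: w=[0.0000, 0.0000, 0.0000, 0.0001, 0.0028, 0.0851, 0.0901, 0.0992, 0.1099, 0.2119, 0.1865, 0.1196, 0.0755, 0.0192]  mean=1.2536  Neff=7.2801  idx=[5, 6, 7, 8, 8, 9, 9, 9, 10, 10, 10, 11, 12, 13]
step 2: w=[0.2119, 0.2024, 0.1860, 0.1677, 0.1677, 0.0158, 0.0158, 0.0158, 0.0052, 0.0052, 0.0052, 0.0009, 0.0002, 0.0000]  mean=0.2668  Neff=5.6322  idx=[0, 0, 0, 1, 1, 1, 2, 2, 2, 3, 3, 4, 4, 5]
step 3: w=[0.0670, 0.0670, 0.0670, 0.0691, 0.0691, 0.0691, 0.0727, 0.0727, 0.0727, 0.0764, 0.0764, 0.0764, 0.0764, 0.0681]  mean=0.2629  Neff=13.9633  idx=[0, 1, 2, 4, 5, 6, 7, 8, 9, 9, 10, 11, 12, 13]

resampled_idx = [0, 1, 2, 4, 5, 6, 7, 8, 9, 9, 10, 11, 12, 13]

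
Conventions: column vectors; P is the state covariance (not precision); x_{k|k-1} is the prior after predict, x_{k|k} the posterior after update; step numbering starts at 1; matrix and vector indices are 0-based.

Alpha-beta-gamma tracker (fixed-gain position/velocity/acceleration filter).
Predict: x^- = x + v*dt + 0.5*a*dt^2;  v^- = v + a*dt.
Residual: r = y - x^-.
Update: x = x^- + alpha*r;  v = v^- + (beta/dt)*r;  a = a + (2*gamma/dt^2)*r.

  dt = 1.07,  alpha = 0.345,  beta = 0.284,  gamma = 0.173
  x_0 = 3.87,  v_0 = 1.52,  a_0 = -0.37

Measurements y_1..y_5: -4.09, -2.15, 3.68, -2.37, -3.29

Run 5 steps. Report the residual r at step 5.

step 1: x_pred=5.2846  r=-9.3746  x^+=2.0504  v^+=-1.3641  a^+=-3.2031
step 2: x_pred=-1.2428  r=-0.9072  x^+=-1.5558  v^+=-5.0322  a^+=-3.4772
step 3: x_pred=-8.9308  r=12.6108  x^+=-4.5801  v^+=-5.4057  a^+=0.3339
step 4: x_pred=-10.1730  r=7.8030  x^+=-7.4810  v^+=-2.9774  a^+=2.6920
step 5: x_pred=-9.1257  r=5.8357  x^+=-7.1124  v^+=1.4520  a^+=4.4556

resid = 5.8357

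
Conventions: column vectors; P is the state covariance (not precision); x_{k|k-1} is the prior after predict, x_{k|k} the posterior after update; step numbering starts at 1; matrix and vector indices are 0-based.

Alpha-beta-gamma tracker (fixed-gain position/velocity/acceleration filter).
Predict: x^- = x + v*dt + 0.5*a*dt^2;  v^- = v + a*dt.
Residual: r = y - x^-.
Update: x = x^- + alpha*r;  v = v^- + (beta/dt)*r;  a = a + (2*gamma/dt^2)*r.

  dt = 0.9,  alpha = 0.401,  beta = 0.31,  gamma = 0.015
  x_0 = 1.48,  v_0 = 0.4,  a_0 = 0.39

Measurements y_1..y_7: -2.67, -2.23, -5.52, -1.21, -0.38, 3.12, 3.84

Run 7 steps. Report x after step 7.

x_post = 3.3065

step 1: x_pred=1.9980  r=-4.6680  x^+=0.1261  v^+=-0.8568  a^+=0.2171
step 2: x_pred=-0.5571  r=-1.6729  x^+=-1.2280  v^+=-1.2377  a^+=0.1552
step 3: x_pred=-2.2790  r=-3.2410  x^+=-3.5786  v^+=-2.2144  a^+=0.0351
step 4: x_pred=-5.5573  r=4.3473  x^+=-3.8141  v^+=-0.6853  a^+=0.1961
step 5: x_pred=-4.3514  r=3.9714  x^+=-2.7589  v^+=0.8591  a^+=0.3432
step 6: x_pred=-1.8467  r=4.9667  x^+=0.1450  v^+=2.8788  a^+=0.5272
step 7: x_pred=2.9494  r=0.8906  x^+=3.3065  v^+=3.6600  a^+=0.5602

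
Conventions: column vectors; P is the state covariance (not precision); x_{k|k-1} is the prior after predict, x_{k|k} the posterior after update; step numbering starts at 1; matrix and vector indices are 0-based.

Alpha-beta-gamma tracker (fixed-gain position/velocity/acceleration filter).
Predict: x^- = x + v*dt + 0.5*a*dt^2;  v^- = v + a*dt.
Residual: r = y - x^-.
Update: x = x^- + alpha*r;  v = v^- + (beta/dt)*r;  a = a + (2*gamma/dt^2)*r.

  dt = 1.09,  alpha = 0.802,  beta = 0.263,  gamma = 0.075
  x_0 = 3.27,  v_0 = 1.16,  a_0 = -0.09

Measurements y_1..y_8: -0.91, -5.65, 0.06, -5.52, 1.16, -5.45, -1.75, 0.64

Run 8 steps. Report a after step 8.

a_post = 1.0486

step 1: x_pred=4.4809  r=-5.3909  x^+=0.1574  v^+=-0.2388  a^+=-0.7706
step 2: x_pred=-0.5607  r=-5.0893  x^+=-4.6423  v^+=-2.3068  a^+=-1.4131
step 3: x_pred=-7.9962  r=8.0562  x^+=-1.5351  v^+=-1.9033  a^+=-0.3960
step 4: x_pred=-3.8450  r=-1.6750  x^+=-5.1883  v^+=-2.7391  a^+=-0.6075
step 5: x_pred=-8.5349  r=9.6949  x^+=-0.7596  v^+=-1.0621  a^+=0.6165
step 6: x_pred=-1.5510  r=-3.8990  x^+=-4.6780  v^+=-1.3309  a^+=0.1242
step 7: x_pred=-6.0549  r=4.3049  x^+=-2.6024  v^+=-0.1568  a^+=0.6677
step 8: x_pred=-2.3766  r=3.0166  x^+=0.0427  v^+=1.2989  a^+=1.0486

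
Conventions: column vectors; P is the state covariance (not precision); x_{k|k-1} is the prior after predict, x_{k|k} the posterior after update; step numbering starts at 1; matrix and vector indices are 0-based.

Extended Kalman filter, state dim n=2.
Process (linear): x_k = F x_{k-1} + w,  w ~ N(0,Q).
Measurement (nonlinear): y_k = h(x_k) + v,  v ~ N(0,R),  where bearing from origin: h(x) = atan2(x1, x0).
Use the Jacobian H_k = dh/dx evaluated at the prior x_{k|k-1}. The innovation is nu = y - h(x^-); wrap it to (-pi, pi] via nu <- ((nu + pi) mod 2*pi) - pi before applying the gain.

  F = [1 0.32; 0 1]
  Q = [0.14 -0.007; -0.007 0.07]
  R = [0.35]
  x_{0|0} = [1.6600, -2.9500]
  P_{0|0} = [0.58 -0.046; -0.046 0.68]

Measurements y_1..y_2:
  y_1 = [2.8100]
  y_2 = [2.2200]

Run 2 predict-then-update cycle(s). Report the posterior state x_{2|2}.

x_post = [-2.5493, -3.4286]

step 1: x^-=[0.7160, -2.9500]  P^-=[0.7602 0.1646; 0.1646 0.7500]  H_jac=[0.3201 0.0777]  S=[0.4406]  K=[0.5813; 0.2518]  nu=[-2.1405]  x^+=[-0.5283, -3.4891]  P^+=[0.6113 0.1001; 0.1001 0.7221]
step 2: x^-=[-1.6448, -3.4891]  P^-=[0.8893 0.3241; 0.3241 0.7921]  H_jac=[0.2345 -0.1105]  S=[0.3918]  K=[0.4408; -0.0295]  nu=[-2.0519]  x^+=[-2.5493, -3.4286]  P^+=[0.8132 0.3292; 0.3292 0.7917]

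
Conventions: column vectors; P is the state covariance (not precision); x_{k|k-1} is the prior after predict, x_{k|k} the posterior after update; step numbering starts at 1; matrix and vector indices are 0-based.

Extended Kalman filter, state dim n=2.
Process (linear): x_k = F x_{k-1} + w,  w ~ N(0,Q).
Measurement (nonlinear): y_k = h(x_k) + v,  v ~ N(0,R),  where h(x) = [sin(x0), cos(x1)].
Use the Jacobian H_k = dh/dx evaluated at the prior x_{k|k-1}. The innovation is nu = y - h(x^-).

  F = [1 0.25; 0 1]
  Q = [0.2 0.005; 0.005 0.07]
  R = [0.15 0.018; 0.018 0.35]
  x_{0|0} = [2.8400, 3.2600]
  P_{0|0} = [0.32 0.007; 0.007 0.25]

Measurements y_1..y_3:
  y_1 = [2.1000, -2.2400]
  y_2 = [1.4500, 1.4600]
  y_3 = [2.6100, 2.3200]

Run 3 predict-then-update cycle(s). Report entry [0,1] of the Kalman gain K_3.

K[0,1] = -0.0838

step 1: x^-=[3.6550, 3.2600]  P^-=[0.5391 0.0745; 0.0745 0.3200]  H_jac=[-0.8711 0.0000; 0.0000 0.1181]  S=[0.5591 0.0103; 0.0103 0.3545]  K=[-0.8409 0.0493; -0.1181 0.1101]  nu=[2.5911, -1.2470]  x^+=[1.4146, 2.8167]  P^+=[0.1438 0.0181; 0.0181 0.3082]
step 2: x^-=[2.1187, 2.8167]  P^-=[0.3721 0.1001; 0.1001 0.3782]  H_jac=[-0.5209 0.0000; 0.0000 -0.3192]  S=[0.2510 0.0346; 0.0346 0.3885]  K=[-0.7704 -0.0135; -0.1669 -0.2958]  nu=[0.5964, 2.4077]  x^+=[1.6266, 2.0049]  P^+=[0.2223 0.0583; 0.0583 0.3338]
step 3: x^-=[2.1278, 2.0049]  P^-=[0.4723 0.1467; 0.1467 0.4038]  H_jac=[-0.5287 0.0000; 0.0000 -0.9073]  S=[0.2820 0.0884; 0.0884 0.6823]  K=[-0.8592 -0.0838; -0.1114 -0.5224]  nu=[1.7612, 2.7406]  x^+=[0.3850, 0.3770]  P^+=[0.2466 0.0494; 0.0494 0.2037]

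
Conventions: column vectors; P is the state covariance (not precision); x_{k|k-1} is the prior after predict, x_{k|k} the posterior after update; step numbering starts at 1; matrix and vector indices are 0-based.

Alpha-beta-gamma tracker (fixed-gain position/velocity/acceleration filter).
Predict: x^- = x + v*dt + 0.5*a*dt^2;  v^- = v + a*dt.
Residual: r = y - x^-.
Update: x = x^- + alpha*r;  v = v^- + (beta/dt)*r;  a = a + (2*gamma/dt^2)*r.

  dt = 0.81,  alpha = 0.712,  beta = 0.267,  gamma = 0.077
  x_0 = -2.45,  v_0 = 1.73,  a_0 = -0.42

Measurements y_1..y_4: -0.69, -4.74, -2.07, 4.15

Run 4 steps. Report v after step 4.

v_post = 0.8507

step 1: x_pred=-1.1865  r=0.4965  x^+=-0.8330  v^+=1.5535  a^+=-0.3035
step 2: x_pred=0.3258  r=-5.0658  x^+=-3.2811  v^+=-0.3622  a^+=-1.4925
step 3: x_pred=-4.0640  r=1.9940  x^+=-2.6443  v^+=-0.9138  a^+=-1.0245
step 4: x_pred=-3.7205  r=7.8705  x^+=1.8833  v^+=0.8507  a^+=0.8229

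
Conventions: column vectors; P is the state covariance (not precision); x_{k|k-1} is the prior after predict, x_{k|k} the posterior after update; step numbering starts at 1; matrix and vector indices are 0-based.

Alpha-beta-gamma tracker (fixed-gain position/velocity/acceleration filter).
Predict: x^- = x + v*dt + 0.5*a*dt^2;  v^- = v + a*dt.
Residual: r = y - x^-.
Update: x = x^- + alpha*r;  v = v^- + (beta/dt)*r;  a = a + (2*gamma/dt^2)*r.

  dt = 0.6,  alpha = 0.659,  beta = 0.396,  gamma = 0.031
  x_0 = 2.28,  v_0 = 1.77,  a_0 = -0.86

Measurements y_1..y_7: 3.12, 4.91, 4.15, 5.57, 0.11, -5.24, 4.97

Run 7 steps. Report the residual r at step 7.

resid = 13.5404

step 1: x_pred=3.1872  r=-0.0672  x^+=3.1429  v^+=1.2096  a^+=-0.8716
step 2: x_pred=3.7118  r=1.1982  x^+=4.5014  v^+=1.4775  a^+=-0.6652
step 3: x_pred=5.2682  r=-1.1182  x^+=4.5313  v^+=0.3404  a^+=-0.8578
step 4: x_pred=4.5811  r=0.9889  x^+=5.2328  v^+=0.4784  a^+=-0.6875
step 5: x_pred=5.3961  r=-5.2861  x^+=1.9125  v^+=-3.4229  a^+=-1.5979
step 6: x_pred=-0.4288  r=-4.8112  x^+=-3.5994  v^+=-7.5570  a^+=-2.4265
step 7: x_pred=-8.5704  r=13.5404  x^+=0.3527  v^+=-0.0763  a^+=-0.0945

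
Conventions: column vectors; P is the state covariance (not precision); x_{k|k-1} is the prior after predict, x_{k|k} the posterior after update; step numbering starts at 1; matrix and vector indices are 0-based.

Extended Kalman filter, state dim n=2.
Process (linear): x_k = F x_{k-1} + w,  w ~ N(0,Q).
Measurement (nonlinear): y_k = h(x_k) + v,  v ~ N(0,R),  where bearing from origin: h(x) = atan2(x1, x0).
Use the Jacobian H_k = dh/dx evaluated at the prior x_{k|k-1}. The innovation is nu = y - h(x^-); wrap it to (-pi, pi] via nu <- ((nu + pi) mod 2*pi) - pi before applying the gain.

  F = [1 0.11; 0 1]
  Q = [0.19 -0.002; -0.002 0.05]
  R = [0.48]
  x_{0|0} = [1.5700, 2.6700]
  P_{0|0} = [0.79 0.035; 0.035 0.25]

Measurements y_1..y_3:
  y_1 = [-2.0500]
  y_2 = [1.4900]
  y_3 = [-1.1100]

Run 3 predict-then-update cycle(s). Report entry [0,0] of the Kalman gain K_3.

step 1: x^-=[1.8637, 2.6700]  P^-=[0.9907 0.0605; 0.0605 0.3000]  H_jac=[-0.2518 0.1758]  S=[0.5467]  K=[-0.4369; 0.0686]  nu=[-3.0114]  x^+=[3.1793, 2.4635]  P^+=[0.8864 0.0769; 0.0769 0.2974]
step 2: x^-=[3.4503, 2.4635]  P^-=[1.0969 0.1076; 0.1076 0.3474]  H_jac=[-0.1371 0.1920]  S=[0.5077]  K=[-0.2554; 0.1023]  nu=[0.8700]  x^+=[3.2281, 2.5525]  P^+=[1.0638 0.1209; 0.1209 0.3421]
step 3: x^-=[3.5089, 2.5525]  P^-=[1.2845 0.1565; 0.1565 0.3921]  H_jac=[-0.1356 0.1864]  S=[0.5093]  K=[-0.2846; 0.1018]  nu=[-1.7389]  x^+=[4.0038, 2.3754]  P^+=[1.2432 0.1713; 0.1713 0.3868]

K[0,0] = -0.2846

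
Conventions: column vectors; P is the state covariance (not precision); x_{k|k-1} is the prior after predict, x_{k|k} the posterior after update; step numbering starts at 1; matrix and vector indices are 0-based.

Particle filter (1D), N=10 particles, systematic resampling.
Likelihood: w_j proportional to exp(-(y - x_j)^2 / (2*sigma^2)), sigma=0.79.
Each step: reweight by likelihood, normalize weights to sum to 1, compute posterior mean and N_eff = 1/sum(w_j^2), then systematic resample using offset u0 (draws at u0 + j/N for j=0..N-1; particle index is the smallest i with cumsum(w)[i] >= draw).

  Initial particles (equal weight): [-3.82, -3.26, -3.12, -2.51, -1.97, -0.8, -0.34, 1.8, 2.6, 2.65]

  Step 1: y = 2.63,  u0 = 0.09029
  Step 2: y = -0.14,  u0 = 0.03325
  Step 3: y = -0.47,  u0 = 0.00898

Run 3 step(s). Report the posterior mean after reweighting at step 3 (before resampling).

post_mean = 1.8024

step 1: w=[0.0000, 0.0000, 0.0000, 0.0000, 0.0000, 0.0000, 0.0003, 0.2236, 0.3880, 0.3881]  mean=2.4395  Neff=2.8480  idx=[7, 7, 8, 8, 8, 8, 9, 9, 9, 9]
step 2: w=[0.4239, 0.4239, 0.0211, 0.0211, 0.0211, 0.0211, 0.0169, 0.0169, 0.0169, 0.0169]  mean=1.9251  Neff=2.7597  idx=[0, 0, 0, 0, 1, 1, 1, 1, 1, 6]
step 3: w=[0.1108, 0.1108, 0.1108, 0.1108, 0.1108, 0.1108, 0.1108, 0.1108, 0.1108, 0.0028]  mean=1.8024  Neff=9.0503  idx=[0, 0, 1, 2, 3, 4, 5, 6, 7, 8]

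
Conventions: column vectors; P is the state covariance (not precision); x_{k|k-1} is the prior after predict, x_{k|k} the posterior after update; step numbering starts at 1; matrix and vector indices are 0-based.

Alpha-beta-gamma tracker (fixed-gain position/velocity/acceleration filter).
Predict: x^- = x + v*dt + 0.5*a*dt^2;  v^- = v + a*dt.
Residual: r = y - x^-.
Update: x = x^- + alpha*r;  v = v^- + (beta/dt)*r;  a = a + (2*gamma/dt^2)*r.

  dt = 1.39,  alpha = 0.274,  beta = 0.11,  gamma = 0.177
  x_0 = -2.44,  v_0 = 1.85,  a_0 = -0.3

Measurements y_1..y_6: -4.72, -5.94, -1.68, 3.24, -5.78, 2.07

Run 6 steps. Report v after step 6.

step 1: x_pred=-0.1583  r=-4.5617  x^+=-1.4082  v^+=1.0720  a^+=-1.1358
step 2: x_pred=-1.0154  r=-4.9246  x^+=-2.3647  v^+=-0.8965  a^+=-2.0381
step 3: x_pred=-5.5797  r=3.8997  x^+=-4.5112  v^+=-3.4208  a^+=-1.3236
step 4: x_pred=-10.5447  r=13.7847  x^+=-6.7677  v^+=-4.1697  a^+=1.2021
step 5: x_pred=-11.4024  r=5.6224  x^+=-9.8618  v^+=-2.0539  a^+=2.2322
step 6: x_pred=-10.5603  r=12.6303  x^+=-7.0996  v^+=2.0484  a^+=4.5463

v_post = 2.0484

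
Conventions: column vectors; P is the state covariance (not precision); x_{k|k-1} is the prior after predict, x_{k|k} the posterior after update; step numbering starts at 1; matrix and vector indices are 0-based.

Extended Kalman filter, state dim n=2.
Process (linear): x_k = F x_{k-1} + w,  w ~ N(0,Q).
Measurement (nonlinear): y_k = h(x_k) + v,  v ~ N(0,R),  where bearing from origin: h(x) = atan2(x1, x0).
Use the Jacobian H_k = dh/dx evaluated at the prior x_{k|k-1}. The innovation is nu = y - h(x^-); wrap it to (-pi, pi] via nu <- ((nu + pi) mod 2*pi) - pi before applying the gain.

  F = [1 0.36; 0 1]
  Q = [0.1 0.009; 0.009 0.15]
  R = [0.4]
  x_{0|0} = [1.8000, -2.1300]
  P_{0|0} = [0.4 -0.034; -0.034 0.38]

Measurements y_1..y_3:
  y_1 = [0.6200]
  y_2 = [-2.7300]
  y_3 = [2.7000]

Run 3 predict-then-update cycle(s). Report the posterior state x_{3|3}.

x_post = [-1.4918, -2.6260]

step 1: x^-=[1.0332, -2.1300]  P^-=[0.5248 0.1118; 0.1118 0.5300]  H_jac=[0.3801 0.1844]  S=[0.5095]  K=[0.4319; 0.2752]  nu=[1.7392]  x^+=[1.7844, -1.6514]  P^+=[0.4297 0.0512; 0.0512 0.4914]
step 2: x^-=[1.1899, -1.6514]  P^-=[0.6303 0.2372; 0.2372 0.6414]  H_jac=[0.3986 0.2872]  S=[0.6074]  K=[0.5258; 0.4590]  nu=[-1.7836]  x^+=[0.2520, -2.4700]  P^+=[0.4624 0.0906; 0.0906 0.5135]
step 3: x^-=[-0.6372, -2.4700]  P^-=[0.6942 0.2844; 0.2844 0.6635]  H_jac=[0.3796 -0.0979]  S=[0.4852]  K=[0.4856; 0.0886]  nu=[-1.7599]  x^+=[-1.4918, -2.6260]  P^+=[0.5797 0.2636; 0.2636 0.6597]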